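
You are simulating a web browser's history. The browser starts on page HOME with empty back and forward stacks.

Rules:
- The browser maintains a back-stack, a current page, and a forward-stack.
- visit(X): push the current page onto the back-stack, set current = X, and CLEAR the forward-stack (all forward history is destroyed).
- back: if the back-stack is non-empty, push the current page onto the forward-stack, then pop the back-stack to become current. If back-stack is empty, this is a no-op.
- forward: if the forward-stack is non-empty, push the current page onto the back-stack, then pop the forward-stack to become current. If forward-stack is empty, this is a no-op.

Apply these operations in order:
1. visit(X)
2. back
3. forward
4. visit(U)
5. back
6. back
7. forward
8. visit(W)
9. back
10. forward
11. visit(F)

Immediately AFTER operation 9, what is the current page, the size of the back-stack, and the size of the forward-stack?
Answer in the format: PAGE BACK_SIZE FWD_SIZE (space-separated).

After 1 (visit(X)): cur=X back=1 fwd=0
After 2 (back): cur=HOME back=0 fwd=1
After 3 (forward): cur=X back=1 fwd=0
After 4 (visit(U)): cur=U back=2 fwd=0
After 5 (back): cur=X back=1 fwd=1
After 6 (back): cur=HOME back=0 fwd=2
After 7 (forward): cur=X back=1 fwd=1
After 8 (visit(W)): cur=W back=2 fwd=0
After 9 (back): cur=X back=1 fwd=1

X 1 1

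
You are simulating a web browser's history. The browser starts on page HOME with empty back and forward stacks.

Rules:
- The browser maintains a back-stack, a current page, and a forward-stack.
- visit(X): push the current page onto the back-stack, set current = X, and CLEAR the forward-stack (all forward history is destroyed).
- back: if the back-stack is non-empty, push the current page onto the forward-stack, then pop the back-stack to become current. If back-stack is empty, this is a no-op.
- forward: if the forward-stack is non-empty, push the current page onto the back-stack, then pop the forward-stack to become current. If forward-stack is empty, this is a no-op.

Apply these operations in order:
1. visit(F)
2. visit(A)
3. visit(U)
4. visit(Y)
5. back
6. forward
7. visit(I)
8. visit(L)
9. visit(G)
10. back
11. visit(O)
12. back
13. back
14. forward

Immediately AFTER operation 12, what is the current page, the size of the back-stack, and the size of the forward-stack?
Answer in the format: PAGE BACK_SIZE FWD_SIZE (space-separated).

After 1 (visit(F)): cur=F back=1 fwd=0
After 2 (visit(A)): cur=A back=2 fwd=0
After 3 (visit(U)): cur=U back=3 fwd=0
After 4 (visit(Y)): cur=Y back=4 fwd=0
After 5 (back): cur=U back=3 fwd=1
After 6 (forward): cur=Y back=4 fwd=0
After 7 (visit(I)): cur=I back=5 fwd=0
After 8 (visit(L)): cur=L back=6 fwd=0
After 9 (visit(G)): cur=G back=7 fwd=0
After 10 (back): cur=L back=6 fwd=1
After 11 (visit(O)): cur=O back=7 fwd=0
After 12 (back): cur=L back=6 fwd=1

L 6 1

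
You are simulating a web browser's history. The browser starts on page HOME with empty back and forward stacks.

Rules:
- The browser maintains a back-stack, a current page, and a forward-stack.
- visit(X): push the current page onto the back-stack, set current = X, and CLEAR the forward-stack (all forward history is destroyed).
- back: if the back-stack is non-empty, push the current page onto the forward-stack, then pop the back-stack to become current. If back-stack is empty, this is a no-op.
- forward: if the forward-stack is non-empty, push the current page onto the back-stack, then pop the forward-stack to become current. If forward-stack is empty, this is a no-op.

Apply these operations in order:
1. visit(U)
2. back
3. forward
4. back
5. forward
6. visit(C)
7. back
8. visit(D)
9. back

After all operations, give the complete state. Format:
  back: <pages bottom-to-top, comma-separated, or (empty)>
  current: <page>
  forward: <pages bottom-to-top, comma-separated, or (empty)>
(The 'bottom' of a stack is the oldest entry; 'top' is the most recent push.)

Answer: back: HOME
current: U
forward: D

Derivation:
After 1 (visit(U)): cur=U back=1 fwd=0
After 2 (back): cur=HOME back=0 fwd=1
After 3 (forward): cur=U back=1 fwd=0
After 4 (back): cur=HOME back=0 fwd=1
After 5 (forward): cur=U back=1 fwd=0
After 6 (visit(C)): cur=C back=2 fwd=0
After 7 (back): cur=U back=1 fwd=1
After 8 (visit(D)): cur=D back=2 fwd=0
After 9 (back): cur=U back=1 fwd=1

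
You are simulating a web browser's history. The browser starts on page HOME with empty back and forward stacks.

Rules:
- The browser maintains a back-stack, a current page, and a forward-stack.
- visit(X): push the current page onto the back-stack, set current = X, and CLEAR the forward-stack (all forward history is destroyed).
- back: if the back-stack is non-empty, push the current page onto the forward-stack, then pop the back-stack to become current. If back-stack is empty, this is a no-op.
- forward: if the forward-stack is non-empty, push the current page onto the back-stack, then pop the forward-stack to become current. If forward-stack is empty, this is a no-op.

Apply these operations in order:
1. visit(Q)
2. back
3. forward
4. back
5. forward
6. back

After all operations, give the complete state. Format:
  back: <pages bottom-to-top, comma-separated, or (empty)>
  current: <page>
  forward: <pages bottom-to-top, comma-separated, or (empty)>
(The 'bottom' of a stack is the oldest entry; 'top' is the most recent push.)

Answer: back: (empty)
current: HOME
forward: Q

Derivation:
After 1 (visit(Q)): cur=Q back=1 fwd=0
After 2 (back): cur=HOME back=0 fwd=1
After 3 (forward): cur=Q back=1 fwd=0
After 4 (back): cur=HOME back=0 fwd=1
After 5 (forward): cur=Q back=1 fwd=0
After 6 (back): cur=HOME back=0 fwd=1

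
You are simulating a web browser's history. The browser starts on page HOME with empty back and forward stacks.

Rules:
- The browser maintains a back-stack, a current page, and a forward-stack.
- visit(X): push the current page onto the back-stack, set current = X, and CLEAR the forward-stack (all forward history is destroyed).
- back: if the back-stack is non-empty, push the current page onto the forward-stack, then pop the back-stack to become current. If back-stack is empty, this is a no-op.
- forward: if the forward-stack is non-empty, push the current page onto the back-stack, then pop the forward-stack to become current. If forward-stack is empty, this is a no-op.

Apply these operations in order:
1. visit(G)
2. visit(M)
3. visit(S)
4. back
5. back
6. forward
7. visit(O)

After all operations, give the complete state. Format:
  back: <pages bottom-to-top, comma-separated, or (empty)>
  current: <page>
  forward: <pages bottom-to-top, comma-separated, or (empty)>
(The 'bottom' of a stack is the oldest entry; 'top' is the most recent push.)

Answer: back: HOME,G,M
current: O
forward: (empty)

Derivation:
After 1 (visit(G)): cur=G back=1 fwd=0
After 2 (visit(M)): cur=M back=2 fwd=0
After 3 (visit(S)): cur=S back=3 fwd=0
After 4 (back): cur=M back=2 fwd=1
After 5 (back): cur=G back=1 fwd=2
After 6 (forward): cur=M back=2 fwd=1
After 7 (visit(O)): cur=O back=3 fwd=0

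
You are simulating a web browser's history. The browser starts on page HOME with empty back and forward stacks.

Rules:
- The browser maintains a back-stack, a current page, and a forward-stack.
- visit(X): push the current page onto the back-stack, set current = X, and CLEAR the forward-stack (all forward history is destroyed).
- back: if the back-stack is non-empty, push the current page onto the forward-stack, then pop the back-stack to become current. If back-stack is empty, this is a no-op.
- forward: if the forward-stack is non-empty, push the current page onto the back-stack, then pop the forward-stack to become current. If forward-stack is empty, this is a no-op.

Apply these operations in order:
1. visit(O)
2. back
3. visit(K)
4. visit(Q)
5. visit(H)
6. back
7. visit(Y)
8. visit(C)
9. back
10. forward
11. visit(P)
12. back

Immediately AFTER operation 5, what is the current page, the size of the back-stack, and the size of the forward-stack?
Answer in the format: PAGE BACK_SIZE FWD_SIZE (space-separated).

After 1 (visit(O)): cur=O back=1 fwd=0
After 2 (back): cur=HOME back=0 fwd=1
After 3 (visit(K)): cur=K back=1 fwd=0
After 4 (visit(Q)): cur=Q back=2 fwd=0
After 5 (visit(H)): cur=H back=3 fwd=0

H 3 0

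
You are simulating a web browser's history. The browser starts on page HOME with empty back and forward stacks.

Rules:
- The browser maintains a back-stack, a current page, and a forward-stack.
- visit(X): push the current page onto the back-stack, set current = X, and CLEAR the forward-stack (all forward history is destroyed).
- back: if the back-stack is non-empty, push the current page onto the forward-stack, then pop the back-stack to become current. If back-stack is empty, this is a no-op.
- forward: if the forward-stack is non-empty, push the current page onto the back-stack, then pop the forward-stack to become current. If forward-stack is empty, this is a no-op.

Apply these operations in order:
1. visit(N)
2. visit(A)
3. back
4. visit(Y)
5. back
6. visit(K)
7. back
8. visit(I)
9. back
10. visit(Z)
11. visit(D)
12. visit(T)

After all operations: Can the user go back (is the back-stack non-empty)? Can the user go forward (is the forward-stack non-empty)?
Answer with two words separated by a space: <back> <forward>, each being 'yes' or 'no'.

After 1 (visit(N)): cur=N back=1 fwd=0
After 2 (visit(A)): cur=A back=2 fwd=0
After 3 (back): cur=N back=1 fwd=1
After 4 (visit(Y)): cur=Y back=2 fwd=0
After 5 (back): cur=N back=1 fwd=1
After 6 (visit(K)): cur=K back=2 fwd=0
After 7 (back): cur=N back=1 fwd=1
After 8 (visit(I)): cur=I back=2 fwd=0
After 9 (back): cur=N back=1 fwd=1
After 10 (visit(Z)): cur=Z back=2 fwd=0
After 11 (visit(D)): cur=D back=3 fwd=0
After 12 (visit(T)): cur=T back=4 fwd=0

Answer: yes no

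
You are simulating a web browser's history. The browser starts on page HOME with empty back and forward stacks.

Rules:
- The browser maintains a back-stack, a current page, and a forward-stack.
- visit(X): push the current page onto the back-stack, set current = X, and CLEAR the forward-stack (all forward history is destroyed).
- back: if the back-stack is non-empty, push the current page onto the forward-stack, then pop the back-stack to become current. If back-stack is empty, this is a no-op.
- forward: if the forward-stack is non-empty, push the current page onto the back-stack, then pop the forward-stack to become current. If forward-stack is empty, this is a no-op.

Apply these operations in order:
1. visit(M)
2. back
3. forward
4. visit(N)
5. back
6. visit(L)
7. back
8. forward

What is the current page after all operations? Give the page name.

Answer: L

Derivation:
After 1 (visit(M)): cur=M back=1 fwd=0
After 2 (back): cur=HOME back=0 fwd=1
After 3 (forward): cur=M back=1 fwd=0
After 4 (visit(N)): cur=N back=2 fwd=0
After 5 (back): cur=M back=1 fwd=1
After 6 (visit(L)): cur=L back=2 fwd=0
After 7 (back): cur=M back=1 fwd=1
After 8 (forward): cur=L back=2 fwd=0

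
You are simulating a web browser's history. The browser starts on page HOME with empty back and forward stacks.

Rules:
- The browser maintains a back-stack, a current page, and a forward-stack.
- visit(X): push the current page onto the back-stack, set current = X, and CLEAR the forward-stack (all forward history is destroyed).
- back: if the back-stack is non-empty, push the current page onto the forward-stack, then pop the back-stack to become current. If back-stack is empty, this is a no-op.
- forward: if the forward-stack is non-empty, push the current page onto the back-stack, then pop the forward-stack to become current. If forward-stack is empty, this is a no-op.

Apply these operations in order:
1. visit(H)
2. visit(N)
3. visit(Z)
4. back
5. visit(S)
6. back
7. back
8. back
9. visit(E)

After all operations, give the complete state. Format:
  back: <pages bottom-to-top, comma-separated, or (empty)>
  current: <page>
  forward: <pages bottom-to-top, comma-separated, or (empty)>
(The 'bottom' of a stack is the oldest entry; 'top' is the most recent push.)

Answer: back: HOME
current: E
forward: (empty)

Derivation:
After 1 (visit(H)): cur=H back=1 fwd=0
After 2 (visit(N)): cur=N back=2 fwd=0
After 3 (visit(Z)): cur=Z back=3 fwd=0
After 4 (back): cur=N back=2 fwd=1
After 5 (visit(S)): cur=S back=3 fwd=0
After 6 (back): cur=N back=2 fwd=1
After 7 (back): cur=H back=1 fwd=2
After 8 (back): cur=HOME back=0 fwd=3
After 9 (visit(E)): cur=E back=1 fwd=0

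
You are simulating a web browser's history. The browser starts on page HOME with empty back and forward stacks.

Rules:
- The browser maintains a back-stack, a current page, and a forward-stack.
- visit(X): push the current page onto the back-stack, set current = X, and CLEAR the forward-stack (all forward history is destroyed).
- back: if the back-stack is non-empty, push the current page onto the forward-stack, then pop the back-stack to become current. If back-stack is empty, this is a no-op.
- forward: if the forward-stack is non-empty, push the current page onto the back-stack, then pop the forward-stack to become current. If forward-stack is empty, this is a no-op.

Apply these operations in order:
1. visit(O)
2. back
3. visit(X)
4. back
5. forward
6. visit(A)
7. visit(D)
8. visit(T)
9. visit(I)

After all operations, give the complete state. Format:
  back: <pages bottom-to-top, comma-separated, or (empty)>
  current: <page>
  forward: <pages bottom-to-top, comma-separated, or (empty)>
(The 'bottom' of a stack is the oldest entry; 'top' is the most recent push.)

After 1 (visit(O)): cur=O back=1 fwd=0
After 2 (back): cur=HOME back=0 fwd=1
After 3 (visit(X)): cur=X back=1 fwd=0
After 4 (back): cur=HOME back=0 fwd=1
After 5 (forward): cur=X back=1 fwd=0
After 6 (visit(A)): cur=A back=2 fwd=0
After 7 (visit(D)): cur=D back=3 fwd=0
After 8 (visit(T)): cur=T back=4 fwd=0
After 9 (visit(I)): cur=I back=5 fwd=0

Answer: back: HOME,X,A,D,T
current: I
forward: (empty)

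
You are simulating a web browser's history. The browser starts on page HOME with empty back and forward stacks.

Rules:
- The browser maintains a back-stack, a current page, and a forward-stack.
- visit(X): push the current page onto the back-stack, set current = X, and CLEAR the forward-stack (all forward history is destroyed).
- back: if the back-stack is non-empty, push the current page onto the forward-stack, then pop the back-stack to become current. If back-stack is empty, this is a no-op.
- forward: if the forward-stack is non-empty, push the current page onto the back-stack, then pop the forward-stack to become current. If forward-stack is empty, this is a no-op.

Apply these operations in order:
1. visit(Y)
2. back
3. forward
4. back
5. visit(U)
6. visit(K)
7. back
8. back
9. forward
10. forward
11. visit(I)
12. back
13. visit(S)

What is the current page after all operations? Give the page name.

Answer: S

Derivation:
After 1 (visit(Y)): cur=Y back=1 fwd=0
After 2 (back): cur=HOME back=0 fwd=1
After 3 (forward): cur=Y back=1 fwd=0
After 4 (back): cur=HOME back=0 fwd=1
After 5 (visit(U)): cur=U back=1 fwd=0
After 6 (visit(K)): cur=K back=2 fwd=0
After 7 (back): cur=U back=1 fwd=1
After 8 (back): cur=HOME back=0 fwd=2
After 9 (forward): cur=U back=1 fwd=1
After 10 (forward): cur=K back=2 fwd=0
After 11 (visit(I)): cur=I back=3 fwd=0
After 12 (back): cur=K back=2 fwd=1
After 13 (visit(S)): cur=S back=3 fwd=0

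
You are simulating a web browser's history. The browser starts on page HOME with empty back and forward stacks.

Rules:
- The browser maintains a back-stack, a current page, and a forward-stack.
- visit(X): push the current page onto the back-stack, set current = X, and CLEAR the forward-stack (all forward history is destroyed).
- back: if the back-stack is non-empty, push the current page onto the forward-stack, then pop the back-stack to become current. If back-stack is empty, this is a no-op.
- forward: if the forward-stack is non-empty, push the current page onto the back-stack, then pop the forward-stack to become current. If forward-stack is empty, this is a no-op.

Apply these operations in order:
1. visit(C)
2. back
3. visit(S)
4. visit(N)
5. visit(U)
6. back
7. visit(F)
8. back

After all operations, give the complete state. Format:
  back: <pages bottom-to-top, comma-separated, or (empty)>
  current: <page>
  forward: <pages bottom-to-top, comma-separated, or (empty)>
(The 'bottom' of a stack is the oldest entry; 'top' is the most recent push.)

After 1 (visit(C)): cur=C back=1 fwd=0
After 2 (back): cur=HOME back=0 fwd=1
After 3 (visit(S)): cur=S back=1 fwd=0
After 4 (visit(N)): cur=N back=2 fwd=0
After 5 (visit(U)): cur=U back=3 fwd=0
After 6 (back): cur=N back=2 fwd=1
After 7 (visit(F)): cur=F back=3 fwd=0
After 8 (back): cur=N back=2 fwd=1

Answer: back: HOME,S
current: N
forward: F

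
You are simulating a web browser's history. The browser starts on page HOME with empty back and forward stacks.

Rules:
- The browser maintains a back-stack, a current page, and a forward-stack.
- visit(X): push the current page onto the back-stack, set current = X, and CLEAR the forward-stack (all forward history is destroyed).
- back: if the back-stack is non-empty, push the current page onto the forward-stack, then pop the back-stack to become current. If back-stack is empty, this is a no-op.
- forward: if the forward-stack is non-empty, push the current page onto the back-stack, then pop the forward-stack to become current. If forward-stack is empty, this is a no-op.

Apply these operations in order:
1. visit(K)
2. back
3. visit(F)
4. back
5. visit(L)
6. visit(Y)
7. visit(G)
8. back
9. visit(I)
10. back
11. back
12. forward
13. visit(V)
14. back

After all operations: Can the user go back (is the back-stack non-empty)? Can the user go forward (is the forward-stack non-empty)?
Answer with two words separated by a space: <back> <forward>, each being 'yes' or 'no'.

After 1 (visit(K)): cur=K back=1 fwd=0
After 2 (back): cur=HOME back=0 fwd=1
After 3 (visit(F)): cur=F back=1 fwd=0
After 4 (back): cur=HOME back=0 fwd=1
After 5 (visit(L)): cur=L back=1 fwd=0
After 6 (visit(Y)): cur=Y back=2 fwd=0
After 7 (visit(G)): cur=G back=3 fwd=0
After 8 (back): cur=Y back=2 fwd=1
After 9 (visit(I)): cur=I back=3 fwd=0
After 10 (back): cur=Y back=2 fwd=1
After 11 (back): cur=L back=1 fwd=2
After 12 (forward): cur=Y back=2 fwd=1
After 13 (visit(V)): cur=V back=3 fwd=0
After 14 (back): cur=Y back=2 fwd=1

Answer: yes yes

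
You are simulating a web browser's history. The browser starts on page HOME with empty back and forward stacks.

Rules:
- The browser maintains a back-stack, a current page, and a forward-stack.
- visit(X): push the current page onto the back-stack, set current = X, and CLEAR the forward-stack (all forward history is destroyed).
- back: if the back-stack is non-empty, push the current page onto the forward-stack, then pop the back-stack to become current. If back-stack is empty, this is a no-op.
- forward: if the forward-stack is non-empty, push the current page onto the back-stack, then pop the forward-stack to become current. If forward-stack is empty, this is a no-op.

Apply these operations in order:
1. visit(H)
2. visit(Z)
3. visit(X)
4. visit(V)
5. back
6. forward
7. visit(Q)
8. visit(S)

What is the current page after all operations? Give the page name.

Answer: S

Derivation:
After 1 (visit(H)): cur=H back=1 fwd=0
After 2 (visit(Z)): cur=Z back=2 fwd=0
After 3 (visit(X)): cur=X back=3 fwd=0
After 4 (visit(V)): cur=V back=4 fwd=0
After 5 (back): cur=X back=3 fwd=1
After 6 (forward): cur=V back=4 fwd=0
After 7 (visit(Q)): cur=Q back=5 fwd=0
After 8 (visit(S)): cur=S back=6 fwd=0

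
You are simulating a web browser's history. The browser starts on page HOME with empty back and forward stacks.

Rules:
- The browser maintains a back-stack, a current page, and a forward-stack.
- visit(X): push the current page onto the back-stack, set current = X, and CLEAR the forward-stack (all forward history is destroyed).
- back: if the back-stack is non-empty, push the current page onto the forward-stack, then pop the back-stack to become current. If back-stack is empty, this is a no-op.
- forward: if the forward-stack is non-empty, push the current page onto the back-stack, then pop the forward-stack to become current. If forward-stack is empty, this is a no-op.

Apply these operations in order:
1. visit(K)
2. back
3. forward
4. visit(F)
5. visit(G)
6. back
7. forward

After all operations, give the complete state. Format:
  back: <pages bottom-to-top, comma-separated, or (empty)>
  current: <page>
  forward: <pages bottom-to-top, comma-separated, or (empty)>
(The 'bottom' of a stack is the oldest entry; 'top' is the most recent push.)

After 1 (visit(K)): cur=K back=1 fwd=0
After 2 (back): cur=HOME back=0 fwd=1
After 3 (forward): cur=K back=1 fwd=0
After 4 (visit(F)): cur=F back=2 fwd=0
After 5 (visit(G)): cur=G back=3 fwd=0
After 6 (back): cur=F back=2 fwd=1
After 7 (forward): cur=G back=3 fwd=0

Answer: back: HOME,K,F
current: G
forward: (empty)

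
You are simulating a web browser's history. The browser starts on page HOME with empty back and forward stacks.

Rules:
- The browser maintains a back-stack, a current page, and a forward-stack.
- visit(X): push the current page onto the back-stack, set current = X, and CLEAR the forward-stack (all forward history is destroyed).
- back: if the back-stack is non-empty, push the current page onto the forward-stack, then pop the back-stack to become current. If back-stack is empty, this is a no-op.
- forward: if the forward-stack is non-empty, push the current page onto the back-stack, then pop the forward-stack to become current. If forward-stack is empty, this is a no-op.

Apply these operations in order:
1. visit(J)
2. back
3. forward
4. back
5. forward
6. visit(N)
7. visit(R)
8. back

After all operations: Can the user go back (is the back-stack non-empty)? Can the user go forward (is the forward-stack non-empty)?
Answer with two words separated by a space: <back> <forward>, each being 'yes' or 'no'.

After 1 (visit(J)): cur=J back=1 fwd=0
After 2 (back): cur=HOME back=0 fwd=1
After 3 (forward): cur=J back=1 fwd=0
After 4 (back): cur=HOME back=0 fwd=1
After 5 (forward): cur=J back=1 fwd=0
After 6 (visit(N)): cur=N back=2 fwd=0
After 7 (visit(R)): cur=R back=3 fwd=0
After 8 (back): cur=N back=2 fwd=1

Answer: yes yes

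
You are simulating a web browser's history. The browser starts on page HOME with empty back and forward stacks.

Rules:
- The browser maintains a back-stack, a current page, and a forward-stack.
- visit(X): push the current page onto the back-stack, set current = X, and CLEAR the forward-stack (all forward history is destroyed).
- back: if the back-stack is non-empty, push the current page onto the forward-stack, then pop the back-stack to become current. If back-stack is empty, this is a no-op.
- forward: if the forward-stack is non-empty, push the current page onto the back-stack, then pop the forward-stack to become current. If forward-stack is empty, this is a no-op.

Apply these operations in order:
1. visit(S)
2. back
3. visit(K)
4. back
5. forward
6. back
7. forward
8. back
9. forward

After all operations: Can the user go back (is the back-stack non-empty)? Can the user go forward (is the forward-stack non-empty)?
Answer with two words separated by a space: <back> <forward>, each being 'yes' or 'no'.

After 1 (visit(S)): cur=S back=1 fwd=0
After 2 (back): cur=HOME back=0 fwd=1
After 3 (visit(K)): cur=K back=1 fwd=0
After 4 (back): cur=HOME back=0 fwd=1
After 5 (forward): cur=K back=1 fwd=0
After 6 (back): cur=HOME back=0 fwd=1
After 7 (forward): cur=K back=1 fwd=0
After 8 (back): cur=HOME back=0 fwd=1
After 9 (forward): cur=K back=1 fwd=0

Answer: yes no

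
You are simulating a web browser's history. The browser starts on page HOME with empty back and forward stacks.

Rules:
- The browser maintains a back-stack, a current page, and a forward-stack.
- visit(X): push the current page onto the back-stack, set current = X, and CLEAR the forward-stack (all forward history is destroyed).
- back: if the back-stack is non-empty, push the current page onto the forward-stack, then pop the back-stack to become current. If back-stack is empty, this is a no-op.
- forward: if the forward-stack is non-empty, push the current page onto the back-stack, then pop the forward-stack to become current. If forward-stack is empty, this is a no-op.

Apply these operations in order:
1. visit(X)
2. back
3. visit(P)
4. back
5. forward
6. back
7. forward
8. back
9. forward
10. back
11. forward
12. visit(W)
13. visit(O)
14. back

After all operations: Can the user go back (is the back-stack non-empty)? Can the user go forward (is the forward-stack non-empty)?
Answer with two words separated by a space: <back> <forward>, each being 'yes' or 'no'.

Answer: yes yes

Derivation:
After 1 (visit(X)): cur=X back=1 fwd=0
After 2 (back): cur=HOME back=0 fwd=1
After 3 (visit(P)): cur=P back=1 fwd=0
After 4 (back): cur=HOME back=0 fwd=1
After 5 (forward): cur=P back=1 fwd=0
After 6 (back): cur=HOME back=0 fwd=1
After 7 (forward): cur=P back=1 fwd=0
After 8 (back): cur=HOME back=0 fwd=1
After 9 (forward): cur=P back=1 fwd=0
After 10 (back): cur=HOME back=0 fwd=1
After 11 (forward): cur=P back=1 fwd=0
After 12 (visit(W)): cur=W back=2 fwd=0
After 13 (visit(O)): cur=O back=3 fwd=0
After 14 (back): cur=W back=2 fwd=1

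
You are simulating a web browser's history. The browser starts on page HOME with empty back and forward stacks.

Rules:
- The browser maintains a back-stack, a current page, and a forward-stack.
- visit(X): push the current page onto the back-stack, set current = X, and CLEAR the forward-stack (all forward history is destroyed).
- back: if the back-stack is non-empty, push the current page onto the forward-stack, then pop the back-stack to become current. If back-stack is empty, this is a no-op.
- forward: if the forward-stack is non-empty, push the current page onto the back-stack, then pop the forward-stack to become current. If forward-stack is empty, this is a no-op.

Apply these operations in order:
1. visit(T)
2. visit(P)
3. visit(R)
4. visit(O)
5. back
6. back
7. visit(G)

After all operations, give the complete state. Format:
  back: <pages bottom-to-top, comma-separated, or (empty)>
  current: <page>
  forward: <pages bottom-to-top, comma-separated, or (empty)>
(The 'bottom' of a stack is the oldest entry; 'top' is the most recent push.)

After 1 (visit(T)): cur=T back=1 fwd=0
After 2 (visit(P)): cur=P back=2 fwd=0
After 3 (visit(R)): cur=R back=3 fwd=0
After 4 (visit(O)): cur=O back=4 fwd=0
After 5 (back): cur=R back=3 fwd=1
After 6 (back): cur=P back=2 fwd=2
After 7 (visit(G)): cur=G back=3 fwd=0

Answer: back: HOME,T,P
current: G
forward: (empty)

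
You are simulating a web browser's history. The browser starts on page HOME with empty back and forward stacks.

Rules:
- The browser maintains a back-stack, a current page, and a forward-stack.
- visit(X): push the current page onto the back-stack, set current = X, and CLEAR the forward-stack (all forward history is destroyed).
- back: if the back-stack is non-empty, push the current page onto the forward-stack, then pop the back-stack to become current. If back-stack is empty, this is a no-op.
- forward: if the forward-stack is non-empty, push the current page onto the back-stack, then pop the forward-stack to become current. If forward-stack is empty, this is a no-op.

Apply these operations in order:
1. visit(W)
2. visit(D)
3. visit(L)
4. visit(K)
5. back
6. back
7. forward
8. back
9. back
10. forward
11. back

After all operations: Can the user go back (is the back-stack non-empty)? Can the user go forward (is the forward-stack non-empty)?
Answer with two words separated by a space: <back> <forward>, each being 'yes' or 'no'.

Answer: yes yes

Derivation:
After 1 (visit(W)): cur=W back=1 fwd=0
After 2 (visit(D)): cur=D back=2 fwd=0
After 3 (visit(L)): cur=L back=3 fwd=0
After 4 (visit(K)): cur=K back=4 fwd=0
After 5 (back): cur=L back=3 fwd=1
After 6 (back): cur=D back=2 fwd=2
After 7 (forward): cur=L back=3 fwd=1
After 8 (back): cur=D back=2 fwd=2
After 9 (back): cur=W back=1 fwd=3
After 10 (forward): cur=D back=2 fwd=2
After 11 (back): cur=W back=1 fwd=3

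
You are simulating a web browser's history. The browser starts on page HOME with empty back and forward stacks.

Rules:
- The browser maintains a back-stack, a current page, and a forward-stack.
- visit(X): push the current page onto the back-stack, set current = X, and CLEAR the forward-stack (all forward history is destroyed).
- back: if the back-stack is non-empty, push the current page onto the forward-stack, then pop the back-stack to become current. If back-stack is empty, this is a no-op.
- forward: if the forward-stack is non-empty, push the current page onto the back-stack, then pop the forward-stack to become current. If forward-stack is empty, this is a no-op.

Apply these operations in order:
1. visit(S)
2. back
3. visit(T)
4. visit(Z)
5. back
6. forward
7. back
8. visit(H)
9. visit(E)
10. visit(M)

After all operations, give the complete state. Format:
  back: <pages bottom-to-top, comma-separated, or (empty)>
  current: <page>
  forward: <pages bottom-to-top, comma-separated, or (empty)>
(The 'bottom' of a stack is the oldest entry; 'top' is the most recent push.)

Answer: back: HOME,T,H,E
current: M
forward: (empty)

Derivation:
After 1 (visit(S)): cur=S back=1 fwd=0
After 2 (back): cur=HOME back=0 fwd=1
After 3 (visit(T)): cur=T back=1 fwd=0
After 4 (visit(Z)): cur=Z back=2 fwd=0
After 5 (back): cur=T back=1 fwd=1
After 6 (forward): cur=Z back=2 fwd=0
After 7 (back): cur=T back=1 fwd=1
After 8 (visit(H)): cur=H back=2 fwd=0
After 9 (visit(E)): cur=E back=3 fwd=0
After 10 (visit(M)): cur=M back=4 fwd=0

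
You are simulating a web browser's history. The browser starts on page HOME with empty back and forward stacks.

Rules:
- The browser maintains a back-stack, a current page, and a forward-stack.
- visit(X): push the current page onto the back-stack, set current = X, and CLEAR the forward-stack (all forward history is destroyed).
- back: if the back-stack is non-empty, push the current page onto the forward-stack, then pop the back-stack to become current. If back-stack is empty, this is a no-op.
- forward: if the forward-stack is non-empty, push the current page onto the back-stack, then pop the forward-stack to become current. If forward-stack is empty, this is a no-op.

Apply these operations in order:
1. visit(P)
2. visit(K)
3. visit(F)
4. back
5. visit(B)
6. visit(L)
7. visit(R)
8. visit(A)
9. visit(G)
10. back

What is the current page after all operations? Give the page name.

Answer: A

Derivation:
After 1 (visit(P)): cur=P back=1 fwd=0
After 2 (visit(K)): cur=K back=2 fwd=0
After 3 (visit(F)): cur=F back=3 fwd=0
After 4 (back): cur=K back=2 fwd=1
After 5 (visit(B)): cur=B back=3 fwd=0
After 6 (visit(L)): cur=L back=4 fwd=0
After 7 (visit(R)): cur=R back=5 fwd=0
After 8 (visit(A)): cur=A back=6 fwd=0
After 9 (visit(G)): cur=G back=7 fwd=0
After 10 (back): cur=A back=6 fwd=1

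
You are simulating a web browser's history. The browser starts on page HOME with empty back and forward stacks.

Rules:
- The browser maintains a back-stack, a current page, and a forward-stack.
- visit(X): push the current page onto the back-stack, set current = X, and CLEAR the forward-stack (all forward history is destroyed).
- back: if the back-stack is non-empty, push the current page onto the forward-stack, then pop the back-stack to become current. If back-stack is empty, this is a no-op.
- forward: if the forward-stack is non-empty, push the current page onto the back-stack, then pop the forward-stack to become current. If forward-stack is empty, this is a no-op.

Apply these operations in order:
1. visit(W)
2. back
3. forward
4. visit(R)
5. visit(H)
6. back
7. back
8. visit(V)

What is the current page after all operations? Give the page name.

Answer: V

Derivation:
After 1 (visit(W)): cur=W back=1 fwd=0
After 2 (back): cur=HOME back=0 fwd=1
After 3 (forward): cur=W back=1 fwd=0
After 4 (visit(R)): cur=R back=2 fwd=0
After 5 (visit(H)): cur=H back=3 fwd=0
After 6 (back): cur=R back=2 fwd=1
After 7 (back): cur=W back=1 fwd=2
After 8 (visit(V)): cur=V back=2 fwd=0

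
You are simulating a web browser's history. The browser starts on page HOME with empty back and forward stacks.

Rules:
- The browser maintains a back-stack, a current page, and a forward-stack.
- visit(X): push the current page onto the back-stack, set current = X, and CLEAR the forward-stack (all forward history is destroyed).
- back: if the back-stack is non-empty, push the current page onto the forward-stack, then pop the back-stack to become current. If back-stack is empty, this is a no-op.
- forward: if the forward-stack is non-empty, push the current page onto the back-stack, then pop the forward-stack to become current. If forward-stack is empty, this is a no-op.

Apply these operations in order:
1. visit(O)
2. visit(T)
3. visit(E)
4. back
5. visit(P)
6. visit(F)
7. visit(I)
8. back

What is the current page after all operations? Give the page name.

Answer: F

Derivation:
After 1 (visit(O)): cur=O back=1 fwd=0
After 2 (visit(T)): cur=T back=2 fwd=0
After 3 (visit(E)): cur=E back=3 fwd=0
After 4 (back): cur=T back=2 fwd=1
After 5 (visit(P)): cur=P back=3 fwd=0
After 6 (visit(F)): cur=F back=4 fwd=0
After 7 (visit(I)): cur=I back=5 fwd=0
After 8 (back): cur=F back=4 fwd=1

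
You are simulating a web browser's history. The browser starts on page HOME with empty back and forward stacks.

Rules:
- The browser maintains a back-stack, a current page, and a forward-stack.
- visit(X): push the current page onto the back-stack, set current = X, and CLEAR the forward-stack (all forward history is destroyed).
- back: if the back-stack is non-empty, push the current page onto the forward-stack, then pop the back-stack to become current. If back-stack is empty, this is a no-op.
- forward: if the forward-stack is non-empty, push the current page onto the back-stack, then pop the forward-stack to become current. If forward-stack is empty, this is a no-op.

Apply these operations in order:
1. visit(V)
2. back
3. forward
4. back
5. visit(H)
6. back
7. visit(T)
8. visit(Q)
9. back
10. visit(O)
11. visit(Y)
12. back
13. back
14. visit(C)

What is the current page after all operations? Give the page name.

After 1 (visit(V)): cur=V back=1 fwd=0
After 2 (back): cur=HOME back=0 fwd=1
After 3 (forward): cur=V back=1 fwd=0
After 4 (back): cur=HOME back=0 fwd=1
After 5 (visit(H)): cur=H back=1 fwd=0
After 6 (back): cur=HOME back=0 fwd=1
After 7 (visit(T)): cur=T back=1 fwd=0
After 8 (visit(Q)): cur=Q back=2 fwd=0
After 9 (back): cur=T back=1 fwd=1
After 10 (visit(O)): cur=O back=2 fwd=0
After 11 (visit(Y)): cur=Y back=3 fwd=0
After 12 (back): cur=O back=2 fwd=1
After 13 (back): cur=T back=1 fwd=2
After 14 (visit(C)): cur=C back=2 fwd=0

Answer: C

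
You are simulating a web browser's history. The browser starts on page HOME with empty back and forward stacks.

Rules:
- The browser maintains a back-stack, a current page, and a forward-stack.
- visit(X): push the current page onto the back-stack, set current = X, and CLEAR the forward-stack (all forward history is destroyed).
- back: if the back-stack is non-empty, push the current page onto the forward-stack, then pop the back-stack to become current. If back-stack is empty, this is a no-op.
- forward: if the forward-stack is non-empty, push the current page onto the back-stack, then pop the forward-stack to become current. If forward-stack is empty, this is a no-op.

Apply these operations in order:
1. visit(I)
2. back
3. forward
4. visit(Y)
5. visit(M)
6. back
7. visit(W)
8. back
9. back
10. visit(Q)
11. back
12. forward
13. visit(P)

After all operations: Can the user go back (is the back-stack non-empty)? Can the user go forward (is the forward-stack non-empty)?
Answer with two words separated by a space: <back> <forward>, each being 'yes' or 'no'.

Answer: yes no

Derivation:
After 1 (visit(I)): cur=I back=1 fwd=0
After 2 (back): cur=HOME back=0 fwd=1
After 3 (forward): cur=I back=1 fwd=0
After 4 (visit(Y)): cur=Y back=2 fwd=0
After 5 (visit(M)): cur=M back=3 fwd=0
After 6 (back): cur=Y back=2 fwd=1
After 7 (visit(W)): cur=W back=3 fwd=0
After 8 (back): cur=Y back=2 fwd=1
After 9 (back): cur=I back=1 fwd=2
After 10 (visit(Q)): cur=Q back=2 fwd=0
After 11 (back): cur=I back=1 fwd=1
After 12 (forward): cur=Q back=2 fwd=0
After 13 (visit(P)): cur=P back=3 fwd=0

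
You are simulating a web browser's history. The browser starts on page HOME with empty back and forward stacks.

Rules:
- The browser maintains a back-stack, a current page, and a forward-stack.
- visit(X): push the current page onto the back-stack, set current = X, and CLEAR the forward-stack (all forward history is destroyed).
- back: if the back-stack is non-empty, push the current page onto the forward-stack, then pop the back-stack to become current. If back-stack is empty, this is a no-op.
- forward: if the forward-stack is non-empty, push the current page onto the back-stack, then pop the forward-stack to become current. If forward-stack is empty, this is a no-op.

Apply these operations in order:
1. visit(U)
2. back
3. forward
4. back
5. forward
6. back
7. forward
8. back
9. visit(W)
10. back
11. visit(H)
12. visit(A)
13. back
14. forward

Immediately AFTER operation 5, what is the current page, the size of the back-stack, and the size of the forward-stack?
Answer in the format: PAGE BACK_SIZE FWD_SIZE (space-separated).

After 1 (visit(U)): cur=U back=1 fwd=0
After 2 (back): cur=HOME back=0 fwd=1
After 3 (forward): cur=U back=1 fwd=0
After 4 (back): cur=HOME back=0 fwd=1
After 5 (forward): cur=U back=1 fwd=0

U 1 0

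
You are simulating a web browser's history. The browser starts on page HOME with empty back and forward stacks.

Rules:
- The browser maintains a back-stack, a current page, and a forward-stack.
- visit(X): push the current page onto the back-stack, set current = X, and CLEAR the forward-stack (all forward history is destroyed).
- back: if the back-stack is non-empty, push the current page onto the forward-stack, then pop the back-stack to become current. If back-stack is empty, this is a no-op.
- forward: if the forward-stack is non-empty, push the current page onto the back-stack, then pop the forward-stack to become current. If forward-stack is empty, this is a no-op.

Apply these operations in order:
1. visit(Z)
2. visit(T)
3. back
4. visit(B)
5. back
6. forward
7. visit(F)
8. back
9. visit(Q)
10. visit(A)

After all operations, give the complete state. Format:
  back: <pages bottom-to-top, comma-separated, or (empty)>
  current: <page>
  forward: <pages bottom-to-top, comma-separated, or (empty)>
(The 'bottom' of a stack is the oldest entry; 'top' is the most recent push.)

Answer: back: HOME,Z,B,Q
current: A
forward: (empty)

Derivation:
After 1 (visit(Z)): cur=Z back=1 fwd=0
After 2 (visit(T)): cur=T back=2 fwd=0
After 3 (back): cur=Z back=1 fwd=1
After 4 (visit(B)): cur=B back=2 fwd=0
After 5 (back): cur=Z back=1 fwd=1
After 6 (forward): cur=B back=2 fwd=0
After 7 (visit(F)): cur=F back=3 fwd=0
After 8 (back): cur=B back=2 fwd=1
After 9 (visit(Q)): cur=Q back=3 fwd=0
After 10 (visit(A)): cur=A back=4 fwd=0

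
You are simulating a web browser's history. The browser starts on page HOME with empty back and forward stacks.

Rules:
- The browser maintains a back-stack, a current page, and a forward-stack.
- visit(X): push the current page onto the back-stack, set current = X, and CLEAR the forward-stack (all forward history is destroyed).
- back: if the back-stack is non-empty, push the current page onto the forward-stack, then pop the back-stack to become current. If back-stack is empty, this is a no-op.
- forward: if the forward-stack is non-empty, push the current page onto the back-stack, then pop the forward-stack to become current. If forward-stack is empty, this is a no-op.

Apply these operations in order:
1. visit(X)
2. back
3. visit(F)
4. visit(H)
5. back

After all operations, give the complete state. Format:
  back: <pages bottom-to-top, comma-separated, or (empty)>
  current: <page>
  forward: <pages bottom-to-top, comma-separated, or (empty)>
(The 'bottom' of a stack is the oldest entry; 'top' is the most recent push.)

Answer: back: HOME
current: F
forward: H

Derivation:
After 1 (visit(X)): cur=X back=1 fwd=0
After 2 (back): cur=HOME back=0 fwd=1
After 3 (visit(F)): cur=F back=1 fwd=0
After 4 (visit(H)): cur=H back=2 fwd=0
After 5 (back): cur=F back=1 fwd=1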